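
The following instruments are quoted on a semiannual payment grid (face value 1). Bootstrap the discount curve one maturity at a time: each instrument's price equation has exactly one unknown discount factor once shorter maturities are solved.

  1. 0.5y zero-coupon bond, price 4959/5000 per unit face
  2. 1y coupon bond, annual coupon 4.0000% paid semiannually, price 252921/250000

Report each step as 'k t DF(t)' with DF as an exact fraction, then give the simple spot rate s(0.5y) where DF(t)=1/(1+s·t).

1 1/2 4959/5000
2 1 2431/2500
s(0.5y) = (1/(4959/5000) − 1)/(1/2) = 82/4959 ≈ 1.6536%

step 1 [0.5y] zero: DF = P = 4959/5000 ≈ 0.991800
step 2 [1y] bond c/2=1/50: DF=(252921/250000 − 1/50·(0.991800))/(1+1/50) = 2431/2500 ≈ 0.972400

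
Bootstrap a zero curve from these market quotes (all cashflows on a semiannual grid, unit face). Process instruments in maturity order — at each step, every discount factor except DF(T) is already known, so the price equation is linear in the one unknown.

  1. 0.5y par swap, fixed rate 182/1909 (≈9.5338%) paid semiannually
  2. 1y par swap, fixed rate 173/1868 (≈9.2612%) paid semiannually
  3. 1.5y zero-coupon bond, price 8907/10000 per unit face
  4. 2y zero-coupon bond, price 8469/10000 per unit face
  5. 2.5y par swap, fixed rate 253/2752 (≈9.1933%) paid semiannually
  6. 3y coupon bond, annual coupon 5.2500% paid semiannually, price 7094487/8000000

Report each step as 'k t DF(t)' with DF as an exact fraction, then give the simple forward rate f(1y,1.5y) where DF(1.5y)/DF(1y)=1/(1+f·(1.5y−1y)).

step 1 [0.5y] swap r/2=91/1909: DF=(1 − 91/1909·(0))/(1+91/1909) = 1909/2000 ≈ 0.954500
step 2 [1y] swap r/2=173/3736: DF=(1 − 173/3736·(0.954500))/(1+173/3736) = 1827/2000 ≈ 0.913500
step 3 [1.5y] zero: DF = P = 8907/10000 ≈ 0.890700
step 4 [2y] zero: DF = P = 8469/10000 ≈ 0.846900
step 5 [2.5y] swap r/2=253/5504: DF=(1 − 253/5504·(0.954500+0.913500+0.890700+0.846900))/(1+253/5504) = 997/1250 ≈ 0.797600
step 6 [3y] bond c/2=21/800: DF=(7094487/8000000 − 21/800·(0.954500+0.913500+0.890700+0.846900+0.797600))/(1+21/800) = 1503/2000 ≈ 0.751500

1 1/2 1909/2000
2 1 1827/2000
3 3/2 8907/10000
4 2 8469/10000
5 5/2 997/1250
6 3 1503/2000
f(1y,1.5y) = ((1827/2000)/(8907/10000) − 1)/(1/2) = 152/2969 ≈ 5.1196%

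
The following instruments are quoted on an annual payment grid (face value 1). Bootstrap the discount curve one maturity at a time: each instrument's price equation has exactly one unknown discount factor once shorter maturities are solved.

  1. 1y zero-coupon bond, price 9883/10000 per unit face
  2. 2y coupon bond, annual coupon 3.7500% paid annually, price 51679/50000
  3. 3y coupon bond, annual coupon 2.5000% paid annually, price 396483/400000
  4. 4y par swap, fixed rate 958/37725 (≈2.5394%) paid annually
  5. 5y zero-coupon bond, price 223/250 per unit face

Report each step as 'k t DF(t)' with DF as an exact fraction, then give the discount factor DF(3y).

1 1 9883/10000
2 2 1921/2000
3 3 1839/2000
4 4 4521/5000
5 5 223/250
DF(3y) = 1839/2000 ≈ 0.919500

step 1 [1y] zero: DF = P = 9883/10000 ≈ 0.988300
step 2 [2y] bond c/1=3/80: DF=(51679/50000 − 3/80·(0.988300))/(1+3/80) = 1921/2000 ≈ 0.960500
step 3 [3y] bond c/1=1/40: DF=(396483/400000 − 1/40·(0.988300+0.960500))/(1+1/40) = 1839/2000 ≈ 0.919500
step 4 [4y] swap r/1=958/37725: DF=(1 − 958/37725·(0.988300+0.960500+0.919500))/(1+958/37725) = 4521/5000 ≈ 0.904200
step 5 [5y] zero: DF = P = 223/250 ≈ 0.892000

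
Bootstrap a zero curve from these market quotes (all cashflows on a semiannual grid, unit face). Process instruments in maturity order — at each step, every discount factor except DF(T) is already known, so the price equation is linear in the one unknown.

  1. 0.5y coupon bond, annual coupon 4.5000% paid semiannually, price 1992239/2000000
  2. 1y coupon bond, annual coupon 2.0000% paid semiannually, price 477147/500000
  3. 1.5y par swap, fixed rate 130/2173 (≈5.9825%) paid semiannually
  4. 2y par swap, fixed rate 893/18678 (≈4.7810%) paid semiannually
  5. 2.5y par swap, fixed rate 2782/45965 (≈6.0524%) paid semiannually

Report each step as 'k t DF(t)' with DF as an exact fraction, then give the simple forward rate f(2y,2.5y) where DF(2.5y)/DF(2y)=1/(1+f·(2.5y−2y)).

step 1 [0.5y] bond c/2=9/400: DF=(1992239/2000000 − 9/400·(0))/(1+9/400) = 4871/5000 ≈ 0.974200
step 2 [1y] bond c/2=1/100: DF=(477147/500000 − 1/100·(0.974200))/(1+1/100) = 1169/1250 ≈ 0.935200
step 3 [1.5y] swap r/2=65/2173: DF=(1 − 65/2173·(0.974200+0.935200))/(1+65/2173) = 1831/2000 ≈ 0.915500
step 4 [2y] swap r/2=893/37356: DF=(1 − 893/37356·(0.974200+0.935200+0.915500))/(1+893/37356) = 9107/10000 ≈ 0.910700
step 5 [2.5y] swap r/2=1391/45965: DF=(1 − 1391/45965·(0.974200+0.935200+0.915500+0.910700))/(1+1391/45965) = 8609/10000 ≈ 0.860900

1 1/2 4871/5000
2 1 1169/1250
3 3/2 1831/2000
4 2 9107/10000
5 5/2 8609/10000
f(2y,2.5y) = ((9107/10000)/(8609/10000) − 1)/(1/2) = 996/8609 ≈ 11.5693%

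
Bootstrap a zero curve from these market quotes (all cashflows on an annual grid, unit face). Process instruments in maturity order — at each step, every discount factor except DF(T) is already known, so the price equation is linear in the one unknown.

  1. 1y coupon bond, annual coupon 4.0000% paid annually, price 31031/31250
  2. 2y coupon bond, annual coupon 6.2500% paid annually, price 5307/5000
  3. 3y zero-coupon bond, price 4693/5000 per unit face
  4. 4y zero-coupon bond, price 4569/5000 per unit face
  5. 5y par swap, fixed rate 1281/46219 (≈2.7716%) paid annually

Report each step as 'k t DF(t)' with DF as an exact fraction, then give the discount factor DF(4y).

step 1 [1y] bond c/1=1/25: DF=(31031/31250 − 1/25·(0))/(1+1/25) = 2387/2500 ≈ 0.954800
step 2 [2y] bond c/1=1/16: DF=(5307/5000 − 1/16·(0.954800))/(1+1/16) = 2357/2500 ≈ 0.942800
step 3 [3y] zero: DF = P = 4693/5000 ≈ 0.938600
step 4 [4y] zero: DF = P = 4569/5000 ≈ 0.913800
step 5 [5y] swap r/1=1281/46219: DF=(1 − 1281/46219·(0.954800+0.942800+0.938600+0.913800))/(1+1281/46219) = 8719/10000 ≈ 0.871900

1 1 2387/2500
2 2 2357/2500
3 3 4693/5000
4 4 4569/5000
5 5 8719/10000
DF(4y) = 4569/5000 ≈ 0.913800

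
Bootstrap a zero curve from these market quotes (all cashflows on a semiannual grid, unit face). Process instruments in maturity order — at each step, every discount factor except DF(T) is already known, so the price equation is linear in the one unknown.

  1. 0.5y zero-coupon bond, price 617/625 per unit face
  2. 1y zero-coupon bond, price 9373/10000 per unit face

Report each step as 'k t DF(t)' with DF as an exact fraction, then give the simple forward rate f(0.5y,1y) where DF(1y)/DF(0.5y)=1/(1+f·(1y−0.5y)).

step 1 [0.5y] zero: DF = P = 617/625 ≈ 0.987200
step 2 [1y] zero: DF = P = 9373/10000 ≈ 0.937300

1 1/2 617/625
2 1 9373/10000
f(0.5y,1y) = ((617/625)/(9373/10000) − 1)/(1/2) = 998/9373 ≈ 10.6476%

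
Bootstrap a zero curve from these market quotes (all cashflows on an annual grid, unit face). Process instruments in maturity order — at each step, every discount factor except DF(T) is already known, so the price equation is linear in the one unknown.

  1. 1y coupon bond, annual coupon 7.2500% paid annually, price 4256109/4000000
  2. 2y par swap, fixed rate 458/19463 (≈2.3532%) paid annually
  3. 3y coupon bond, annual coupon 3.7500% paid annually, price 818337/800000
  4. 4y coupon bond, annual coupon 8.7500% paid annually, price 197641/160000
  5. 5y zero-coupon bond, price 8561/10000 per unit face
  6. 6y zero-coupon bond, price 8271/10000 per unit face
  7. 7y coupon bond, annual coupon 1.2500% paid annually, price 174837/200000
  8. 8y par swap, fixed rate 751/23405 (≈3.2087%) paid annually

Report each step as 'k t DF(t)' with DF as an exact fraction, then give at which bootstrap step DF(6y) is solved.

step 1 [1y] bond c/1=29/400: DF=(4256109/4000000 − 29/400·(0))/(1+29/400) = 9921/10000 ≈ 0.992100
step 2 [2y] swap r/1=458/19463: DF=(1 − 458/19463·(0.992100))/(1+458/19463) = 4771/5000 ≈ 0.954200
step 3 [3y] bond c/1=3/80: DF=(818337/800000 − 3/80·(0.992100+0.954200))/(1+3/80) = 2289/2500 ≈ 0.915600
step 4 [4y] bond c/1=7/80: DF=(197641/160000 − 7/80·(0.992100+0.954200+0.915600))/(1+7/80) = 566/625 ≈ 0.905600
step 5 [5y] zero: DF = P = 8561/10000 ≈ 0.856100
step 6 [6y] zero: DF = P = 8271/10000 ≈ 0.827100
step 7 [7y] bond c/1=1/80: DF=(174837/200000 − 1/80·(0.992100+0.954200+0.915600+0.905600+0.856100+0.827100))/(1+1/80) = 7961/10000 ≈ 0.796100
step 8 [8y] swap r/1=751/23405: DF=(1 − 751/23405·(0.992100+0.954200+0.915600+0.905600+0.856100+0.827100+0.796100))/(1+751/23405) = 7747/10000 ≈ 0.774700

1 1 9921/10000
2 2 4771/5000
3 3 2289/2500
4 4 566/625
5 5 8561/10000
6 6 8271/10000
7 7 7961/10000
8 8 7747/10000
DF(6y) is solved at step 6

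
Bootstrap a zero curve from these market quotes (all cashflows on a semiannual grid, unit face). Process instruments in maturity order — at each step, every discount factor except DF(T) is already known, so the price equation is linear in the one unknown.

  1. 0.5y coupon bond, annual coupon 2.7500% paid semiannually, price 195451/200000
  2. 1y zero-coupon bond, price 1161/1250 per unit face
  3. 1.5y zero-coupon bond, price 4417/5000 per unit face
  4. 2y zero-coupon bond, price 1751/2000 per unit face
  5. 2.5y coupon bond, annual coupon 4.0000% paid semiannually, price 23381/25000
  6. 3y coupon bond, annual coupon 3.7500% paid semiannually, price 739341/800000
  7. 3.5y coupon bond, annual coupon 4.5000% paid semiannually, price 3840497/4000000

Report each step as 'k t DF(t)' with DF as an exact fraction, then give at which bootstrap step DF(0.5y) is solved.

step 1 [0.5y] bond c/2=11/800: DF=(195451/200000 − 11/800·(0))/(1+11/800) = 241/250 ≈ 0.964000
step 2 [1y] zero: DF = P = 1161/1250 ≈ 0.928800
step 3 [1.5y] zero: DF = P = 4417/5000 ≈ 0.883400
step 4 [2y] zero: DF = P = 1751/2000 ≈ 0.875500
step 5 [2.5y] bond c/2=1/50: DF=(23381/25000 − 1/50·(0.964000+0.928800+0.883400+0.875500))/(1+1/50) = 8453/10000 ≈ 0.845300
step 6 [3y] bond c/2=3/160: DF=(739341/800000 − 3/160·(0.964000+0.928800+0.883400+0.875500+0.845300))/(1+3/160) = 2061/2500 ≈ 0.824400
step 7 [3.5y] bond c/2=9/400: DF=(3840497/4000000 − 9/400·(0.964000+0.928800+0.883400+0.875500+0.845300+0.824400))/(1+9/400) = 8219/10000 ≈ 0.821900

1 1/2 241/250
2 1 1161/1250
3 3/2 4417/5000
4 2 1751/2000
5 5/2 8453/10000
6 3 2061/2500
7 7/2 8219/10000
DF(0.5y) is solved at step 1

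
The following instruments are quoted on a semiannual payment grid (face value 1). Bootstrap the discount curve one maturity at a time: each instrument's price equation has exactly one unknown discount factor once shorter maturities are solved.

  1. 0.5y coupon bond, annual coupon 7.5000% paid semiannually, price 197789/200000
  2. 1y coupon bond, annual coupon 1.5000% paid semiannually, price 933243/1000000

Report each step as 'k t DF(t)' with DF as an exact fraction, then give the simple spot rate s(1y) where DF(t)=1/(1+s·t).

step 1 [0.5y] bond c/2=3/80: DF=(197789/200000 − 3/80·(0))/(1+3/80) = 2383/2500 ≈ 0.953200
step 2 [1y] bond c/2=3/400: DF=(933243/1000000 − 3/400·(0.953200))/(1+3/400) = 1149/1250 ≈ 0.919200

1 1/2 2383/2500
2 1 1149/1250
s(1y) = (1/(1149/1250) − 1)/(1) = 101/1149 ≈ 8.7903%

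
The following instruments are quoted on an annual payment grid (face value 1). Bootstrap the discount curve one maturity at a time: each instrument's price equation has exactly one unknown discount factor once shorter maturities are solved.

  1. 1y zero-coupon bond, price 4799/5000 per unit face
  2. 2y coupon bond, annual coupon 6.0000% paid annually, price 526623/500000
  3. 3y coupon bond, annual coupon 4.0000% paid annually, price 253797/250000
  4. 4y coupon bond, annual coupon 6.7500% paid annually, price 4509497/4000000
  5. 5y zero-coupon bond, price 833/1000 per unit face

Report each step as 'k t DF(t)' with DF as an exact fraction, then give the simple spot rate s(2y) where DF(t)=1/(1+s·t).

step 1 [1y] zero: DF = P = 4799/5000 ≈ 0.959800
step 2 [2y] bond c/1=3/50: DF=(526623/500000 − 3/50·(0.959800))/(1+3/50) = 9393/10000 ≈ 0.939300
step 3 [3y] bond c/1=1/25: DF=(253797/250000 − 1/25·(0.959800+0.939300))/(1+1/25) = 9031/10000 ≈ 0.903100
step 4 [4y] bond c/1=27/400: DF=(4509497/4000000 − 27/400·(0.959800+0.939300+0.903100))/(1+27/400) = 8789/10000 ≈ 0.878900
step 5 [5y] zero: DF = P = 833/1000 ≈ 0.833000

1 1 4799/5000
2 2 9393/10000
3 3 9031/10000
4 4 8789/10000
5 5 833/1000
s(2y) = (1/(9393/10000) − 1)/(2) = 607/18786 ≈ 3.2311%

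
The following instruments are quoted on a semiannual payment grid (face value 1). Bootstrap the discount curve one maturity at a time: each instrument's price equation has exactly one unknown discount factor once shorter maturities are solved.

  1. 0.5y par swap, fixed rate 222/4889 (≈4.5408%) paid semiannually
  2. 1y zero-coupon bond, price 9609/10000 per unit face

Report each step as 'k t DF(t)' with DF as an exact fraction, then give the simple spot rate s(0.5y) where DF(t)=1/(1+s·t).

step 1 [0.5y] swap r/2=111/4889: DF=(1 − 111/4889·(0))/(1+111/4889) = 4889/5000 ≈ 0.977800
step 2 [1y] zero: DF = P = 9609/10000 ≈ 0.960900

1 1/2 4889/5000
2 1 9609/10000
s(0.5y) = (1/(4889/5000) − 1)/(1/2) = 222/4889 ≈ 4.5408%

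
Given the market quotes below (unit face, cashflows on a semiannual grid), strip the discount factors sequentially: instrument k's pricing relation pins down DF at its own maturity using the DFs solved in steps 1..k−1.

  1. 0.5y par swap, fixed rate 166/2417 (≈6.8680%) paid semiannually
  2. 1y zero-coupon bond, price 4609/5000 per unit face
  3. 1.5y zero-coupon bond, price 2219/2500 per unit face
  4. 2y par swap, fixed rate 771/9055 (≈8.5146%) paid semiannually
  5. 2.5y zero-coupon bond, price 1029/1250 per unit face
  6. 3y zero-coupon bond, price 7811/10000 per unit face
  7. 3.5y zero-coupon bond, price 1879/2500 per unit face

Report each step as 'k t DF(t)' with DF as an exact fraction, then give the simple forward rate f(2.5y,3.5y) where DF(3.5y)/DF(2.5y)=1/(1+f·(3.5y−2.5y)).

step 1 [0.5y] swap r/2=83/2417: DF=(1 − 83/2417·(0))/(1+83/2417) = 2417/2500 ≈ 0.966800
step 2 [1y] zero: DF = P = 4609/5000 ≈ 0.921800
step 3 [1.5y] zero: DF = P = 2219/2500 ≈ 0.887600
step 4 [2y] swap r/2=771/18110: DF=(1 − 771/18110·(0.966800+0.921800+0.887600))/(1+771/18110) = 4229/5000 ≈ 0.845800
step 5 [2.5y] zero: DF = P = 1029/1250 ≈ 0.823200
step 6 [3y] zero: DF = P = 7811/10000 ≈ 0.781100
step 7 [3.5y] zero: DF = P = 1879/2500 ≈ 0.751600

1 1/2 2417/2500
2 1 4609/5000
3 3/2 2219/2500
4 2 4229/5000
5 5/2 1029/1250
6 3 7811/10000
7 7/2 1879/2500
f(2.5y,3.5y) = ((1029/1250)/(1879/2500) − 1)/(1) = 179/1879 ≈ 9.5263%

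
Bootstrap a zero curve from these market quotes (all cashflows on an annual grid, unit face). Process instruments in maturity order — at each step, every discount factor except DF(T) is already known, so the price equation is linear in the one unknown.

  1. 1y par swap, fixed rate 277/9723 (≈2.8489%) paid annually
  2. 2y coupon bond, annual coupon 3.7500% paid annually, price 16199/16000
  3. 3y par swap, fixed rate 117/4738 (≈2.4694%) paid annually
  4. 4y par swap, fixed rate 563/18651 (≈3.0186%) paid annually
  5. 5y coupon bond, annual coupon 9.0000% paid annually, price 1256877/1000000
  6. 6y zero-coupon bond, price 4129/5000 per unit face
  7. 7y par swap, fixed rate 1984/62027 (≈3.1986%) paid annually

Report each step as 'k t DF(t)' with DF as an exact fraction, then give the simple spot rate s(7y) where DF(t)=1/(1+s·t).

1 1 9723/10000
2 2 9407/10000
3 3 4649/5000
4 4 4437/5000
5 5 8451/10000
6 6 4129/5000
7 7 501/625
s(7y) = (1/(501/625) − 1)/(7) = 124/3507 ≈ 3.5358%

step 1 [1y] swap r/1=277/9723: DF=(1 − 277/9723·(0))/(1+277/9723) = 9723/10000 ≈ 0.972300
step 2 [2y] bond c/1=3/80: DF=(16199/16000 − 3/80·(0.972300))/(1+3/80) = 9407/10000 ≈ 0.940700
step 3 [3y] swap r/1=117/4738: DF=(1 − 117/4738·(0.972300+0.940700))/(1+117/4738) = 4649/5000 ≈ 0.929800
step 4 [4y] swap r/1=563/18651: DF=(1 − 563/18651·(0.972300+0.940700+0.929800))/(1+563/18651) = 4437/5000 ≈ 0.887400
step 5 [5y] bond c/1=9/100: DF=(1256877/1000000 − 9/100·(0.972300+0.940700+0.929800+0.887400))/(1+9/100) = 8451/10000 ≈ 0.845100
step 6 [6y] zero: DF = P = 4129/5000 ≈ 0.825800
step 7 [7y] swap r/1=1984/62027: DF=(1 − 1984/62027·(0.972300+0.940700+0.929800+0.887400+0.845100+0.825800))/(1+1984/62027) = 501/625 ≈ 0.801600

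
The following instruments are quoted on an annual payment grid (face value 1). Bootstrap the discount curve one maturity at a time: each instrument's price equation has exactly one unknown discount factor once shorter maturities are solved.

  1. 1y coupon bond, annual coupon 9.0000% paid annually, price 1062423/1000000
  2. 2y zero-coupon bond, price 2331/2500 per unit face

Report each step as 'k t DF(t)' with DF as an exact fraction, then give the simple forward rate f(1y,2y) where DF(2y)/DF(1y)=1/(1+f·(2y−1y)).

1 1 9747/10000
2 2 2331/2500
f(1y,2y) = ((9747/10000)/(2331/2500) − 1)/(1) = 47/1036 ≈ 4.5367%

step 1 [1y] bond c/1=9/100: DF=(1062423/1000000 − 9/100·(0))/(1+9/100) = 9747/10000 ≈ 0.974700
step 2 [2y] zero: DF = P = 2331/2500 ≈ 0.932400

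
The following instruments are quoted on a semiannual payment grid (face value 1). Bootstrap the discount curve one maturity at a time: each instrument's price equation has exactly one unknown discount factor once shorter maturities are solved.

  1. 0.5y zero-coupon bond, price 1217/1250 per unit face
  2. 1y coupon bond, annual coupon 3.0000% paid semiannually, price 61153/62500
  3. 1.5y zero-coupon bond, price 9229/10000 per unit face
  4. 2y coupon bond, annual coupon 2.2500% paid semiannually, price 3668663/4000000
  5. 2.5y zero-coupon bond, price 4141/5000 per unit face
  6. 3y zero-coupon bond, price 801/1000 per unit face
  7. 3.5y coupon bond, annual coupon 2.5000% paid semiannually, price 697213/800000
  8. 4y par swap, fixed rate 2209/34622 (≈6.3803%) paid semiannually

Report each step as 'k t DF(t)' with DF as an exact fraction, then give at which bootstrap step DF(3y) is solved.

step 1 [0.5y] zero: DF = P = 1217/1250 ≈ 0.973600
step 2 [1y] bond c/2=3/200: DF=(61153/62500 − 3/200·(0.973600))/(1+3/200) = 1187/1250 ≈ 0.949600
step 3 [1.5y] zero: DF = P = 9229/10000 ≈ 0.922900
step 4 [2y] bond c/2=9/800: DF=(3668663/4000000 − 9/800·(0.973600+0.949600+0.922900))/(1+9/800) = 8753/10000 ≈ 0.875300
step 5 [2.5y] zero: DF = P = 4141/5000 ≈ 0.828200
step 6 [3y] zero: DF = P = 801/1000 ≈ 0.801000
step 7 [3.5y] bond c/2=1/80: DF=(697213/800000 − 1/80·(0.973600+0.949600+0.922900+0.875300+0.828200+0.801000))/(1+1/80) = 7947/10000 ≈ 0.794700
step 8 [4y] swap r/2=2209/69244: DF=(1 − 2209/69244·(0.973600+0.949600+0.922900+0.875300+0.828200+0.801000+0.794700))/(1+2209/69244) = 7791/10000 ≈ 0.779100

1 1/2 1217/1250
2 1 1187/1250
3 3/2 9229/10000
4 2 8753/10000
5 5/2 4141/5000
6 3 801/1000
7 7/2 7947/10000
8 4 7791/10000
DF(3y) is solved at step 6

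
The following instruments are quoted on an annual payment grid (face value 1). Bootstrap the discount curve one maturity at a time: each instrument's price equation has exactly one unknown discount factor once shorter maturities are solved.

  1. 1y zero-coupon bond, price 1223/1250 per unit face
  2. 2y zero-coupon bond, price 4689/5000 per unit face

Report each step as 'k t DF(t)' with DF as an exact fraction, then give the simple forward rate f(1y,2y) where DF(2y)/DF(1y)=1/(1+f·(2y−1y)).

1 1 1223/1250
2 2 4689/5000
f(1y,2y) = ((1223/1250)/(4689/5000) − 1)/(1) = 203/4689 ≈ 4.3293%

step 1 [1y] zero: DF = P = 1223/1250 ≈ 0.978400
step 2 [2y] zero: DF = P = 4689/5000 ≈ 0.937800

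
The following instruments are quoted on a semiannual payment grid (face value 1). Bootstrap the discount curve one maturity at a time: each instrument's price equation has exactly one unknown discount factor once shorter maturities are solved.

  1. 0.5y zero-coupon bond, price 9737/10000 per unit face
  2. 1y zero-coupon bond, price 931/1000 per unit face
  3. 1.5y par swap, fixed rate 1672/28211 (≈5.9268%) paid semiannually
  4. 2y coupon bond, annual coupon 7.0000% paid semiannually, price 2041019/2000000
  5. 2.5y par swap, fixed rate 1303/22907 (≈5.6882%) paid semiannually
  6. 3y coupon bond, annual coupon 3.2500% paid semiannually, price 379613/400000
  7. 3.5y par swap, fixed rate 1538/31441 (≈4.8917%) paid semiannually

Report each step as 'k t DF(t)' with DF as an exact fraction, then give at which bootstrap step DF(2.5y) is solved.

step 1 [0.5y] zero: DF = P = 9737/10000 ≈ 0.973700
step 2 [1y] zero: DF = P = 931/1000 ≈ 0.931000
step 3 [1.5y] swap r/2=836/28211: DF=(1 − 836/28211·(0.973700+0.931000))/(1+836/28211) = 2291/2500 ≈ 0.916400
step 4 [2y] bond c/2=7/200: DF=(2041019/2000000 − 7/200·(0.973700+0.931000+0.916400))/(1+7/200) = 4453/5000 ≈ 0.890600
step 5 [2.5y] swap r/2=1303/45814: DF=(1 − 1303/45814·(0.973700+0.931000+0.916400+0.890600))/(1+1303/45814) = 8697/10000 ≈ 0.869700
step 6 [3y] bond c/2=13/800: DF=(379613/400000 − 13/800·(0.973700+0.931000+0.916400+0.890600+0.869700))/(1+13/800) = 4303/5000 ≈ 0.860600
step 7 [3.5y] swap r/2=769/31441: DF=(1 − 769/31441·(0.973700+0.931000+0.916400+0.890600+0.869700+0.860600))/(1+769/31441) = 4231/5000 ≈ 0.846200

1 1/2 9737/10000
2 1 931/1000
3 3/2 2291/2500
4 2 4453/5000
5 5/2 8697/10000
6 3 4303/5000
7 7/2 4231/5000
DF(2.5y) is solved at step 5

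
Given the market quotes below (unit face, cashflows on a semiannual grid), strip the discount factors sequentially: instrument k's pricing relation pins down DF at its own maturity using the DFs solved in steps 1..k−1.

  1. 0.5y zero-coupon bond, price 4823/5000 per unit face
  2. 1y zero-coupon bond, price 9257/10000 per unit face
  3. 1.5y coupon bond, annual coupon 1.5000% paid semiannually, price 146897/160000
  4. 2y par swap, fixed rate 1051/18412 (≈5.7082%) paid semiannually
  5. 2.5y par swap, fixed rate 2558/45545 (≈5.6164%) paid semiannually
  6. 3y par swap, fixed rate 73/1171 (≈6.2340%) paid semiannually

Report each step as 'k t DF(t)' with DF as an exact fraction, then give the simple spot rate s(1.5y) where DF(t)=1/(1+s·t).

step 1 [0.5y] zero: DF = P = 4823/5000 ≈ 0.964600
step 2 [1y] zero: DF = P = 9257/10000 ≈ 0.925700
step 3 [1.5y] bond c/2=3/400: DF=(146897/160000 − 3/400·(0.964600+0.925700))/(1+3/400) = 2243/2500 ≈ 0.897200
step 4 [2y] swap r/2=1051/36824: DF=(1 − 1051/36824·(0.964600+0.925700+0.897200))/(1+1051/36824) = 8949/10000 ≈ 0.894900
step 5 [2.5y] swap r/2=1279/45545: DF=(1 − 1279/45545·(0.964600+0.925700+0.897200+0.894900))/(1+1279/45545) = 8721/10000 ≈ 0.872100
step 6 [3y] swap r/2=73/2342: DF=(1 − 73/2342·(0.964600+0.925700+0.897200+0.894900+0.872100))/(1+73/2342) = 8321/10000 ≈ 0.832100

1 1/2 4823/5000
2 1 9257/10000
3 3/2 2243/2500
4 2 8949/10000
5 5/2 8721/10000
6 3 8321/10000
s(1.5y) = (1/(2243/2500) − 1)/(3/2) = 514/6729 ≈ 7.6386%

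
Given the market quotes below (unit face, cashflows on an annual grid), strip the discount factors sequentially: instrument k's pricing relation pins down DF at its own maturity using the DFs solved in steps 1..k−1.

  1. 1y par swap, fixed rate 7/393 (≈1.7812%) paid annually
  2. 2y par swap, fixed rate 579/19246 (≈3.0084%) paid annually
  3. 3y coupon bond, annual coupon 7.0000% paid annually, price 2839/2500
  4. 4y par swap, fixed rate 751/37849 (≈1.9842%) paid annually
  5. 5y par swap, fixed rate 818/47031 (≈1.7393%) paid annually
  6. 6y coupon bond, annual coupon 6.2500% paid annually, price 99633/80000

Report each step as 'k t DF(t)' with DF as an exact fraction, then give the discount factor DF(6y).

1 1 393/400
2 2 9421/10000
3 3 4677/5000
4 4 9249/10000
5 5 4591/5000
6 6 1791/2000
DF(6y) = 1791/2000 ≈ 0.895500

step 1 [1y] swap r/1=7/393: DF=(1 − 7/393·(0))/(1+7/393) = 393/400 ≈ 0.982500
step 2 [2y] swap r/1=579/19246: DF=(1 − 579/19246·(0.982500))/(1+579/19246) = 9421/10000 ≈ 0.942100
step 3 [3y] bond c/1=7/100: DF=(2839/2500 − 7/100·(0.982500+0.942100))/(1+7/100) = 4677/5000 ≈ 0.935400
step 4 [4y] swap r/1=751/37849: DF=(1 − 751/37849·(0.982500+0.942100+0.935400))/(1+751/37849) = 9249/10000 ≈ 0.924900
step 5 [5y] swap r/1=818/47031: DF=(1 − 818/47031·(0.982500+0.942100+0.935400+0.924900))/(1+818/47031) = 4591/5000 ≈ 0.918200
step 6 [6y] bond c/1=1/16: DF=(99633/80000 − 1/16·(0.982500+0.942100+0.935400+0.924900+0.918200))/(1+1/16) = 1791/2000 ≈ 0.895500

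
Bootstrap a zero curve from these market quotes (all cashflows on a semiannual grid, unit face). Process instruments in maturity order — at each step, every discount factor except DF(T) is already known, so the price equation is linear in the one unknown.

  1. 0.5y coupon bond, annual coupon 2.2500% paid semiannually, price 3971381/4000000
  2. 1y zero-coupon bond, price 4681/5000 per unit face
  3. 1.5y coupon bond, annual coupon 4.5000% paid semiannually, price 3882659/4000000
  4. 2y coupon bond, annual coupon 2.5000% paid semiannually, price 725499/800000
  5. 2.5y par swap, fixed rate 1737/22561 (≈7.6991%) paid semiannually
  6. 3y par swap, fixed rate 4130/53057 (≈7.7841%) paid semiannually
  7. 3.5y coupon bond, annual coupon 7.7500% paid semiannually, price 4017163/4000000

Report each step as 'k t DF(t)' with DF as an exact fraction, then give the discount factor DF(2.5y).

1 1/2 4909/5000
2 1 4681/5000
3 3/2 9071/10000
4 2 538/625
5 5/2 8263/10000
6 3 1587/2000
7 7/2 7689/10000
DF(2.5y) = 8263/10000 ≈ 0.826300

step 1 [0.5y] bond c/2=9/800: DF=(3971381/4000000 − 9/800·(0))/(1+9/800) = 4909/5000 ≈ 0.981800
step 2 [1y] zero: DF = P = 4681/5000 ≈ 0.936200
step 3 [1.5y] bond c/2=9/400: DF=(3882659/4000000 − 9/400·(0.981800+0.936200))/(1+9/400) = 9071/10000 ≈ 0.907100
step 4 [2y] bond c/2=1/80: DF=(725499/800000 − 1/80·(0.981800+0.936200+0.907100))/(1+1/80) = 538/625 ≈ 0.860800
step 5 [2.5y] swap r/2=1737/45122: DF=(1 − 1737/45122·(0.981800+0.936200+0.907100+0.860800))/(1+1737/45122) = 8263/10000 ≈ 0.826300
step 6 [3y] swap r/2=2065/53057: DF=(1 − 2065/53057·(0.981800+0.936200+0.907100+0.860800+0.826300))/(1+2065/53057) = 1587/2000 ≈ 0.793500
step 7 [3.5y] bond c/2=31/800: DF=(4017163/4000000 − 31/800·(0.981800+0.936200+0.907100+0.860800+0.826300+0.793500))/(1+31/800) = 7689/10000 ≈ 0.768900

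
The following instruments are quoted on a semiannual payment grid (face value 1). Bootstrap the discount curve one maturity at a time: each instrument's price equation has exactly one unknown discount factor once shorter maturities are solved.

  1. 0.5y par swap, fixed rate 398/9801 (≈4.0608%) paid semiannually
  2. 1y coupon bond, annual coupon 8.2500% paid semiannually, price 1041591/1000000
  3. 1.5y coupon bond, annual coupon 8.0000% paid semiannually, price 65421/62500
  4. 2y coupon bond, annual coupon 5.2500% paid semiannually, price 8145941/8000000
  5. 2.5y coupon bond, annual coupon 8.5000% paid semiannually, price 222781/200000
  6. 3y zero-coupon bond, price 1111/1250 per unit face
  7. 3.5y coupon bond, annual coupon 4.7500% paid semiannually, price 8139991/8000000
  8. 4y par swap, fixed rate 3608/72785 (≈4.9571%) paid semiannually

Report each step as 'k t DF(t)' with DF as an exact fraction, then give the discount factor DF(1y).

1 1/2 9801/10000
2 1 1923/2000
3 3/2 4659/5000
4 2 9187/10000
5 5/2 9139/10000
6 3 1111/1250
7 7/2 8641/10000
8 4 2049/2500
DF(1y) = 1923/2000 ≈ 0.961500

step 1 [0.5y] swap r/2=199/9801: DF=(1 − 199/9801·(0))/(1+199/9801) = 9801/10000 ≈ 0.980100
step 2 [1y] bond c/2=33/800: DF=(1041591/1000000 − 33/800·(0.980100))/(1+33/800) = 1923/2000 ≈ 0.961500
step 3 [1.5y] bond c/2=1/25: DF=(65421/62500 − 1/25·(0.980100+0.961500))/(1+1/25) = 4659/5000 ≈ 0.931800
step 4 [2y] bond c/2=21/800: DF=(8145941/8000000 − 21/800·(0.980100+0.961500+0.931800))/(1+21/800) = 9187/10000 ≈ 0.918700
step 5 [2.5y] bond c/2=17/400: DF=(222781/200000 − 17/400·(0.980100+0.961500+0.931800+0.918700))/(1+17/400) = 9139/10000 ≈ 0.913900
step 6 [3y] zero: DF = P = 1111/1250 ≈ 0.888800
step 7 [3.5y] bond c/2=19/800: DF=(8139991/8000000 − 19/800·(0.980100+0.961500+0.931800+0.918700+0.913900+0.888800))/(1+19/800) = 8641/10000 ≈ 0.864100
step 8 [4y] swap r/2=1804/72785: DF=(1 − 1804/72785·(0.980100+0.961500+0.931800+0.918700+0.913900+0.888800+0.864100))/(1+1804/72785) = 2049/2500 ≈ 0.819600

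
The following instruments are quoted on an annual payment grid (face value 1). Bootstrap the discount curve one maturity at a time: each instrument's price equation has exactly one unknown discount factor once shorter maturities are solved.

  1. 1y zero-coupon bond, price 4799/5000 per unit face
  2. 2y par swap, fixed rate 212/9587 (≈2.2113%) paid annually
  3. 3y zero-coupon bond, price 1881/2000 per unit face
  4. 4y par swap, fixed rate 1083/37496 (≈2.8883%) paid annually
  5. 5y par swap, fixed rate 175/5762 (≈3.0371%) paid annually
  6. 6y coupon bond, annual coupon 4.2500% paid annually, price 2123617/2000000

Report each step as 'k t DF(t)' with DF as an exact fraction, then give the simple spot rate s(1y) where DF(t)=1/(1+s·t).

1 1 4799/5000
2 2 1197/1250
3 3 1881/2000
4 4 8917/10000
5 5 43/50
6 6 4153/5000
s(1y) = (1/(4799/5000) − 1)/(1) = 201/4799 ≈ 4.1884%

step 1 [1y] zero: DF = P = 4799/5000 ≈ 0.959800
step 2 [2y] swap r/1=212/9587: DF=(1 − 212/9587·(0.959800))/(1+212/9587) = 1197/1250 ≈ 0.957600
step 3 [3y] zero: DF = P = 1881/2000 ≈ 0.940500
step 4 [4y] swap r/1=1083/37496: DF=(1 − 1083/37496·(0.959800+0.957600+0.940500))/(1+1083/37496) = 8917/10000 ≈ 0.891700
step 5 [5y] swap r/1=175/5762: DF=(1 − 175/5762·(0.959800+0.957600+0.940500+0.891700))/(1+175/5762) = 43/50 ≈ 0.860000
step 6 [6y] bond c/1=17/400: DF=(2123617/2000000 − 17/400·(0.959800+0.957600+0.940500+0.891700+0.860000))/(1+17/400) = 4153/5000 ≈ 0.830600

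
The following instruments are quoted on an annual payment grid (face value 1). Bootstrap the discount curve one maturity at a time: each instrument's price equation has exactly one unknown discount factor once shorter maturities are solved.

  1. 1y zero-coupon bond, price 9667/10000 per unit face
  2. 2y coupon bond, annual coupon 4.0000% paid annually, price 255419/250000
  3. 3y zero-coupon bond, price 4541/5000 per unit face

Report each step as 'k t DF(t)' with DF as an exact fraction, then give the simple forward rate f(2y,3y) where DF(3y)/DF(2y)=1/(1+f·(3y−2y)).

step 1 [1y] zero: DF = P = 9667/10000 ≈ 0.966700
step 2 [2y] bond c/1=1/25: DF=(255419/250000 − 1/25·(0.966700))/(1+1/25) = 2363/2500 ≈ 0.945200
step 3 [3y] zero: DF = P = 4541/5000 ≈ 0.908200

1 1 9667/10000
2 2 2363/2500
3 3 4541/5000
f(2y,3y) = ((2363/2500)/(4541/5000) − 1)/(1) = 185/4541 ≈ 4.0740%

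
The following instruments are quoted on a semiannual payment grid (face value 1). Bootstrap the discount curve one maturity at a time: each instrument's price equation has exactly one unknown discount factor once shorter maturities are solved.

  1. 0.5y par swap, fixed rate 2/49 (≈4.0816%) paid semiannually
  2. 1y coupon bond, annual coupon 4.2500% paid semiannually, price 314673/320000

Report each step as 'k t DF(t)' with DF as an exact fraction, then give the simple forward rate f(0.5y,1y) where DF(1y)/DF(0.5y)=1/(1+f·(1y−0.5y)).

1 1/2 49/50
2 1 377/400
f(0.5y,1y) = ((49/50)/(377/400) − 1)/(1/2) = 30/377 ≈ 7.9576%

step 1 [0.5y] swap r/2=1/49: DF=(1 − 1/49·(0))/(1+1/49) = 49/50 ≈ 0.980000
step 2 [1y] bond c/2=17/800: DF=(314673/320000 − 17/800·(0.980000))/(1+17/800) = 377/400 ≈ 0.942500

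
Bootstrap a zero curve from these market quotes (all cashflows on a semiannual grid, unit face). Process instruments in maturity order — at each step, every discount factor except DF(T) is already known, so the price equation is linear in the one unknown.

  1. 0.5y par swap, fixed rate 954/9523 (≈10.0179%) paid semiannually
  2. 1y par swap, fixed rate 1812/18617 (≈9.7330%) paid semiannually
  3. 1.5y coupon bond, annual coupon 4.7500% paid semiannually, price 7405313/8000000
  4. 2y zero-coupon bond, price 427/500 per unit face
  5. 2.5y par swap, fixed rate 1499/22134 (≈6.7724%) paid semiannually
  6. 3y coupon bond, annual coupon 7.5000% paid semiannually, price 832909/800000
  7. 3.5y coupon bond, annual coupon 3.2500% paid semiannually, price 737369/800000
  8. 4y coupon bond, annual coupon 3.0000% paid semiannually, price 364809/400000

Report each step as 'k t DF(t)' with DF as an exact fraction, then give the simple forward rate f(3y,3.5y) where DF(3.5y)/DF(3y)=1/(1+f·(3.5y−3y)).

1 1/2 9523/10000
2 1 4547/5000
3 3/2 861/1000
4 2 427/500
5 5/2 8501/10000
6 3 1687/2000
7 7/2 8227/10000
8 4 1617/2000
f(3y,3.5y) = ((1687/2000)/(8227/10000) − 1)/(1/2) = 416/8227 ≈ 5.0565%

step 1 [0.5y] swap r/2=477/9523: DF=(1 − 477/9523·(0))/(1+477/9523) = 9523/10000 ≈ 0.952300
step 2 [1y] swap r/2=906/18617: DF=(1 − 906/18617·(0.952300))/(1+906/18617) = 4547/5000 ≈ 0.909400
step 3 [1.5y] bond c/2=19/800: DF=(7405313/8000000 − 19/800·(0.952300+0.909400))/(1+19/800) = 861/1000 ≈ 0.861000
step 4 [2y] zero: DF = P = 427/500 ≈ 0.854000
step 5 [2.5y] swap r/2=1499/44268: DF=(1 − 1499/44268·(0.952300+0.909400+0.861000+0.854000))/(1+1499/44268) = 8501/10000 ≈ 0.850100
step 6 [3y] bond c/2=3/80: DF=(832909/800000 − 3/80·(0.952300+0.909400+0.861000+0.854000+0.850100))/(1+3/80) = 1687/2000 ≈ 0.843500
step 7 [3.5y] bond c/2=13/800: DF=(737369/800000 − 13/800·(0.952300+0.909400+0.861000+0.854000+0.850100+0.843500))/(1+13/800) = 8227/10000 ≈ 0.822700
step 8 [4y] bond c/2=3/200: DF=(364809/400000 − 3/200·(0.952300+0.909400+0.861000+0.854000+0.850100+0.843500+0.822700))/(1+3/200) = 1617/2000 ≈ 0.808500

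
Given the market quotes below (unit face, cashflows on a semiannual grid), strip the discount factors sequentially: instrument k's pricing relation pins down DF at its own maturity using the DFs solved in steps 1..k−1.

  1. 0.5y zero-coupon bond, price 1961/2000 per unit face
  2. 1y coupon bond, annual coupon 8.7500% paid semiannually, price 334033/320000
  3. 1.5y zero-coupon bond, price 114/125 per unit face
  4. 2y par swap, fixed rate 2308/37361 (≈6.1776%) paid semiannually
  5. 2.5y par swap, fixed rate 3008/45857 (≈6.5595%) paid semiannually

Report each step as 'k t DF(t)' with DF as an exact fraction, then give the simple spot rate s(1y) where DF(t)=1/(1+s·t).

1 1/2 1961/2000
2 1 959/1000
3 3/2 114/125
4 2 4423/5000
5 5/2 531/625
s(1y) = (1/(959/1000) − 1)/(1) = 41/959 ≈ 4.2753%

step 1 [0.5y] zero: DF = P = 1961/2000 ≈ 0.980500
step 2 [1y] bond c/2=7/160: DF=(334033/320000 − 7/160·(0.980500))/(1+7/160) = 959/1000 ≈ 0.959000
step 3 [1.5y] zero: DF = P = 114/125 ≈ 0.912000
step 4 [2y] swap r/2=1154/37361: DF=(1 − 1154/37361·(0.980500+0.959000+0.912000))/(1+1154/37361) = 4423/5000 ≈ 0.884600
step 5 [2.5y] swap r/2=1504/45857: DF=(1 − 1504/45857·(0.980500+0.959000+0.912000+0.884600))/(1+1504/45857) = 531/625 ≈ 0.849600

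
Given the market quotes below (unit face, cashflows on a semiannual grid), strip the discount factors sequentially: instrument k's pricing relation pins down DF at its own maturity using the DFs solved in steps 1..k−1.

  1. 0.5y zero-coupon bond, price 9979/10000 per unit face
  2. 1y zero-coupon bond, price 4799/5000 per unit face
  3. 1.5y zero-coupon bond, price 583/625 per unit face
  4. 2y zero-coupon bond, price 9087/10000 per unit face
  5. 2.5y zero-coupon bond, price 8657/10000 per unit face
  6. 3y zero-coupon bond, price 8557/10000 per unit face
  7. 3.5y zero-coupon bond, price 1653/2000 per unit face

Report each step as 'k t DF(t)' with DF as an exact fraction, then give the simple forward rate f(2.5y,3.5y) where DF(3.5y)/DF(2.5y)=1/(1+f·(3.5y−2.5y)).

step 1 [0.5y] zero: DF = P = 9979/10000 ≈ 0.997900
step 2 [1y] zero: DF = P = 4799/5000 ≈ 0.959800
step 3 [1.5y] zero: DF = P = 583/625 ≈ 0.932800
step 4 [2y] zero: DF = P = 9087/10000 ≈ 0.908700
step 5 [2.5y] zero: DF = P = 8657/10000 ≈ 0.865700
step 6 [3y] zero: DF = P = 8557/10000 ≈ 0.855700
step 7 [3.5y] zero: DF = P = 1653/2000 ≈ 0.826500

1 1/2 9979/10000
2 1 4799/5000
3 3/2 583/625
4 2 9087/10000
5 5/2 8657/10000
6 3 8557/10000
7 7/2 1653/2000
f(2.5y,3.5y) = ((8657/10000)/(1653/2000) − 1)/(1) = 392/8265 ≈ 4.7429%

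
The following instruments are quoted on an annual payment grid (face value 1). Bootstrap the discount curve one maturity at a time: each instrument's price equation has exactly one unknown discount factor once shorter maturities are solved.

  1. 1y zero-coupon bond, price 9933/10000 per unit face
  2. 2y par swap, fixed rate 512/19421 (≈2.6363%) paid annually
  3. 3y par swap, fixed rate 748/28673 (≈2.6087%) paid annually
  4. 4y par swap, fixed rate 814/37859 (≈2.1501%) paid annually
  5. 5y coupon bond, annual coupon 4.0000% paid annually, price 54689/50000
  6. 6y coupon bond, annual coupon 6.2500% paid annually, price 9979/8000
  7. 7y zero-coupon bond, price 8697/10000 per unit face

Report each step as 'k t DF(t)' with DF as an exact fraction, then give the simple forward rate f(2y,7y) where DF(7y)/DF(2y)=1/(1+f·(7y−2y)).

1 1 9933/10000
2 2 593/625
3 3 2313/2500
4 4 4593/5000
5 5 9061/10000
6 6 449/500
7 7 8697/10000
f(2y,7y) = ((593/625)/(8697/10000) − 1)/(5) = 791/43485 ≈ 1.8190%

step 1 [1y] zero: DF = P = 9933/10000 ≈ 0.993300
step 2 [2y] swap r/1=512/19421: DF=(1 − 512/19421·(0.993300))/(1+512/19421) = 593/625 ≈ 0.948800
step 3 [3y] swap r/1=748/28673: DF=(1 − 748/28673·(0.993300+0.948800))/(1+748/28673) = 2313/2500 ≈ 0.925200
step 4 [4y] swap r/1=814/37859: DF=(1 − 814/37859·(0.993300+0.948800+0.925200))/(1+814/37859) = 4593/5000 ≈ 0.918600
step 5 [5y] bond c/1=1/25: DF=(54689/50000 − 1/25·(0.993300+0.948800+0.925200+0.918600))/(1+1/25) = 9061/10000 ≈ 0.906100
step 6 [6y] bond c/1=1/16: DF=(9979/8000 − 1/16·(0.993300+0.948800+0.925200+0.918600+0.906100))/(1+1/16) = 449/500 ≈ 0.898000
step 7 [7y] zero: DF = P = 8697/10000 ≈ 0.869700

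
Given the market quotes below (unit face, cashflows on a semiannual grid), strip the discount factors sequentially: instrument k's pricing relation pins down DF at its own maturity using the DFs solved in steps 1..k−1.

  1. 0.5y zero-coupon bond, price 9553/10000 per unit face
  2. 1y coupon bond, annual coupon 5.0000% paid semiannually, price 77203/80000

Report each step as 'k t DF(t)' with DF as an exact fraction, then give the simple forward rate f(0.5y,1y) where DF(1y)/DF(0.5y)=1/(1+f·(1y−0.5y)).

step 1 [0.5y] zero: DF = P = 9553/10000 ≈ 0.955300
step 2 [1y] bond c/2=1/40: DF=(77203/80000 − 1/40·(0.955300))/(1+1/40) = 4591/5000 ≈ 0.918200

1 1/2 9553/10000
2 1 4591/5000
f(0.5y,1y) = ((9553/10000)/(4591/5000) − 1)/(1/2) = 371/4591 ≈ 8.0810%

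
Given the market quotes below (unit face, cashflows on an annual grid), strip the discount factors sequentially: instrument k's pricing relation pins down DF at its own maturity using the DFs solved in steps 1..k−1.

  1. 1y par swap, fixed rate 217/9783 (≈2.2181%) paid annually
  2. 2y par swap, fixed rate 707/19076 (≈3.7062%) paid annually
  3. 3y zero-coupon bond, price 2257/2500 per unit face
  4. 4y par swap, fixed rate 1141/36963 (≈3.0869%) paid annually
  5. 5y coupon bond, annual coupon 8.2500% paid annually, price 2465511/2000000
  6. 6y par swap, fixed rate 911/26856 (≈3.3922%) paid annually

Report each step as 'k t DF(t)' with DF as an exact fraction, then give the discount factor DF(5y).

step 1 [1y] swap r/1=217/9783: DF=(1 − 217/9783·(0))/(1+217/9783) = 9783/10000 ≈ 0.978300
step 2 [2y] swap r/1=707/19076: DF=(1 − 707/19076·(0.978300))/(1+707/19076) = 9293/10000 ≈ 0.929300
step 3 [3y] zero: DF = P = 2257/2500 ≈ 0.902800
step 4 [4y] swap r/1=1141/36963: DF=(1 − 1141/36963·(0.978300+0.929300+0.902800))/(1+1141/36963) = 8859/10000 ≈ 0.885900
step 5 [5y] bond c/1=33/400: DF=(2465511/2000000 − 33/400·(0.978300+0.929300+0.902800+0.885900))/(1+33/400) = 8571/10000 ≈ 0.857100
step 6 [6y] swap r/1=911/26856: DF=(1 − 911/26856·(0.978300+0.929300+0.902800+0.885900+0.857100))/(1+911/26856) = 4089/5000 ≈ 0.817800

1 1 9783/10000
2 2 9293/10000
3 3 2257/2500
4 4 8859/10000
5 5 8571/10000
6 6 4089/5000
DF(5y) = 8571/10000 ≈ 0.857100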